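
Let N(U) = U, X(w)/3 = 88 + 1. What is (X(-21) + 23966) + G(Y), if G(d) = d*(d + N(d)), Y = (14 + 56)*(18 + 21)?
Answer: 14930033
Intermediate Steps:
X(w) = 267 (X(w) = 3*(88 + 1) = 3*89 = 267)
Y = 2730 (Y = 70*39 = 2730)
G(d) = 2*d² (G(d) = d*(d + d) = d*(2*d) = 2*d²)
(X(-21) + 23966) + G(Y) = (267 + 23966) + 2*2730² = 24233 + 2*7452900 = 24233 + 14905800 = 14930033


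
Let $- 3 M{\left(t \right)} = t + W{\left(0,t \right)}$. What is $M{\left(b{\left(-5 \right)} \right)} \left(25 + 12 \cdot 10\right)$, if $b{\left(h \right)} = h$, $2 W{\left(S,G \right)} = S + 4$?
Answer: $145$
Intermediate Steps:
$W{\left(S,G \right)} = 2 + \frac{S}{2}$ ($W{\left(S,G \right)} = \frac{S + 4}{2} = \frac{4 + S}{2} = 2 + \frac{S}{2}$)
$M{\left(t \right)} = - \frac{2}{3} - \frac{t}{3}$ ($M{\left(t \right)} = - \frac{t + \left(2 + \frac{1}{2} \cdot 0\right)}{3} = - \frac{t + \left(2 + 0\right)}{3} = - \frac{t + 2}{3} = - \frac{2 + t}{3} = - \frac{2}{3} - \frac{t}{3}$)
$M{\left(b{\left(-5 \right)} \right)} \left(25 + 12 \cdot 10\right) = \left(- \frac{2}{3} - - \frac{5}{3}\right) \left(25 + 12 \cdot 10\right) = \left(- \frac{2}{3} + \frac{5}{3}\right) \left(25 + 120\right) = 1 \cdot 145 = 145$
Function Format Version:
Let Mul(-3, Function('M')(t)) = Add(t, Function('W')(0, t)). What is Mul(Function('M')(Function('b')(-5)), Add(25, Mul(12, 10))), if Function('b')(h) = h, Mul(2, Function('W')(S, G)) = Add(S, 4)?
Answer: 145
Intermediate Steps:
Function('W')(S, G) = Add(2, Mul(Rational(1, 2), S)) (Function('W')(S, G) = Mul(Rational(1, 2), Add(S, 4)) = Mul(Rational(1, 2), Add(4, S)) = Add(2, Mul(Rational(1, 2), S)))
Function('M')(t) = Add(Rational(-2, 3), Mul(Rational(-1, 3), t)) (Function('M')(t) = Mul(Rational(-1, 3), Add(t, Add(2, Mul(Rational(1, 2), 0)))) = Mul(Rational(-1, 3), Add(t, Add(2, 0))) = Mul(Rational(-1, 3), Add(t, 2)) = Mul(Rational(-1, 3), Add(2, t)) = Add(Rational(-2, 3), Mul(Rational(-1, 3), t)))
Mul(Function('M')(Function('b')(-5)), Add(25, Mul(12, 10))) = Mul(Add(Rational(-2, 3), Mul(Rational(-1, 3), -5)), Add(25, Mul(12, 10))) = Mul(Add(Rational(-2, 3), Rational(5, 3)), Add(25, 120)) = Mul(1, 145) = 145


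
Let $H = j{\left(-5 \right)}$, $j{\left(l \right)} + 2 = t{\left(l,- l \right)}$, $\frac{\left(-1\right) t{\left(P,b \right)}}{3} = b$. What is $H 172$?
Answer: $-2924$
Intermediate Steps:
$t{\left(P,b \right)} = - 3 b$
$j{\left(l \right)} = -2 + 3 l$ ($j{\left(l \right)} = -2 - 3 \left(- l\right) = -2 + 3 l$)
$H = -17$ ($H = -2 + 3 \left(-5\right) = -2 - 15 = -17$)
$H 172 = \left(-17\right) 172 = -2924$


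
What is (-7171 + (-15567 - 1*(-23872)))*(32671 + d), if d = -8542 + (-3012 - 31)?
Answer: 23911524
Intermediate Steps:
d = -11585 (d = -8542 - 3043 = -11585)
(-7171 + (-15567 - 1*(-23872)))*(32671 + d) = (-7171 + (-15567 - 1*(-23872)))*(32671 - 11585) = (-7171 + (-15567 + 23872))*21086 = (-7171 + 8305)*21086 = 1134*21086 = 23911524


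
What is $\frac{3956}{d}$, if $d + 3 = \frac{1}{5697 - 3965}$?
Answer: $- \frac{6851792}{5195} \approx -1318.9$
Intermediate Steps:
$d = - \frac{5195}{1732}$ ($d = -3 + \frac{1}{5697 - 3965} = -3 + \frac{1}{1732} = - \frac{5195}{1732} \approx -2.9994$)
$\frac{3956}{d} = \frac{3956}{- \frac{5195}{1732}} = 3956 \left(- \frac{1732}{5195}\right) = - \frac{6851792}{5195}$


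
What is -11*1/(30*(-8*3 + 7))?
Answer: 11/510 ≈ 0.021569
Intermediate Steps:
-11*1/(30*(-8*3 + 7)) = -11*1/(30*(-24 + 7)) = -11/((-17*30)) = -11/(-510) = -11*(-1/510) = 11/510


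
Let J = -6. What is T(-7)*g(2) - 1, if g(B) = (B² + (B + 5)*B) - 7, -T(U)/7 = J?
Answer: 461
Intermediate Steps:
T(U) = 42 (T(U) = -7*(-6) = 42)
g(B) = -7 + B² + B*(5 + B) (g(B) = (B² + (5 + B)*B) - 7 = (B² + B*(5 + B)) - 7 = -7 + B² + B*(5 + B))
T(-7)*g(2) - 1 = 42*(-7 + 2*2² + 5*2) - 1 = 42*(-7 + 2*4 + 10) - 1 = 42*(-7 + 8 + 10) - 1 = 42*11 - 1 = 462 - 1 = 461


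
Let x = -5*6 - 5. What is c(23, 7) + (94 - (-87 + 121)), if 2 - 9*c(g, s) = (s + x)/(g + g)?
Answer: 4160/69 ≈ 60.290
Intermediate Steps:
x = -35 (x = -30 - 5 = -35)
c(g, s) = 2/9 - (-35 + s)/(18*g) (c(g, s) = 2/9 - (s - 35)/(9*(g + g)) = 2/9 - (-35 + s)/(9*(2*g)) = 2/9 - (-35 + s)*1/(2*g)/9 = 2/9 - (-35 + s)/(18*g))
c(23, 7) + (94 - (-87 + 121)) = (1/18)*(35 - 1*7 + 4*23)/23 + (94 - (-87 + 121)) = (1/18)*(1/23)*(35 - 7 + 92) + (94 - 1*34) = (1/18)*(1/23)*120 + (94 - 34) = 20/69 + 60 = 4160/69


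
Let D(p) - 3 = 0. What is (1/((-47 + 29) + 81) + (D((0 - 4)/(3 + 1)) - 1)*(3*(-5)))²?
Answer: 3568321/3969 ≈ 899.05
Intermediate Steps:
D(p) = 3 (D(p) = 3 + 0 = 3)
(1/((-47 + 29) + 81) + (D((0 - 4)/(3 + 1)) - 1)*(3*(-5)))² = (1/((-47 + 29) + 81) + (3 - 1)*(3*(-5)))² = (1/(-18 + 81) + 2*(-15))² = (1/63 - 30)² = (-1889/63)² = 3568321/3969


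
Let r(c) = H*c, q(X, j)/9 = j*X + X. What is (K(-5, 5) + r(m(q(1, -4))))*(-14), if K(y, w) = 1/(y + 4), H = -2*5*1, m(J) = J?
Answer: -3766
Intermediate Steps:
q(X, j) = 9*X + 9*X*j (q(X, j) = 9*(j*X + X) = 9*(X*j + X) = 9*(X + X*j) = 9*X + 9*X*j)
H = -10 (H = -10*1 = -10)
K(y, w) = 1/(4 + y)
r(c) = -10*c
(K(-5, 5) + r(m(q(1, -4))))*(-14) = (1/(4 - 5) - 90*(1 - 4))*(-14) = (1/(-1) - 90*(-3))*(-14) = (-1 - 10*(-27))*(-14) = (-1 + 270)*(-14) = 269*(-14) = -3766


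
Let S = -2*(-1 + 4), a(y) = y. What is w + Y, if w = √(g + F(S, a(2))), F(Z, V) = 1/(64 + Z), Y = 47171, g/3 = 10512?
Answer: 47171 + √106087162/58 ≈ 47349.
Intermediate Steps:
g = 31536 (g = 3*10512 = 31536)
S = -6 (S = -2*3 = -6)
w = √106087162/58 (w = √(31536 + 1/(64 - 6)) = √(31536 + 1/58) = √(1829089/58) = √106087162/58 ≈ 177.58)
w + Y = √106087162/58 + 47171 = 47171 + √106087162/58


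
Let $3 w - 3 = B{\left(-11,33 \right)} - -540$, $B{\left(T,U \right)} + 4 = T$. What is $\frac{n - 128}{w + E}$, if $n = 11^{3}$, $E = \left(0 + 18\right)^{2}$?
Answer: $\frac{1203}{500} \approx 2.406$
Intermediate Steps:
$B{\left(T,U \right)} = -4 + T$
$E = 324$ ($E = 18^{2} = 324$)
$n = 1331$
$w = 176$ ($w = 1 + \frac{\left(-4 - 11\right) - -540}{3} = 1 + \frac{-15 + 540}{3} = 1 + \frac{1}{3} \cdot 525 = 1 + 175 = 176$)
$\frac{n - 128}{w + E} = \frac{1331 - 128}{176 + 324} = \frac{1203}{500}$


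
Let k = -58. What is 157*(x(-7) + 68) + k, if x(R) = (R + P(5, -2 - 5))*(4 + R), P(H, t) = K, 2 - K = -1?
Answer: 12502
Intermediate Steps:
K = 3 (K = 2 - 1*(-1) = 2 + 1 = 3)
P(H, t) = 3
x(R) = (3 + R)*(4 + R) (x(R) = (R + 3)*(4 + R) = (3 + R)*(4 + R))
157*(x(-7) + 68) + k = 157*((12 + (-7)² + 7*(-7)) + 68) - 58 = 157*((12 + 49 - 49) + 68) - 58 = 157*(12 + 68) - 58 = 157*80 - 58 = 12560 - 58 = 12502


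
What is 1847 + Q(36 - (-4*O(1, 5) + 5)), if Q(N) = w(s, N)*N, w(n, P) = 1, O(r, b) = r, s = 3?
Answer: 1882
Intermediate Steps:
Q(N) = N (Q(N) = 1*N = N)
1847 + Q(36 - (-4*O(1, 5) + 5)) = 1847 + (36 - (-4*1 + 5)) = 1847 + (36 - (-4 + 5)) = 1847 + (36 - 1*1) = 1847 + (36 - 1) = 1847 + 35 = 1882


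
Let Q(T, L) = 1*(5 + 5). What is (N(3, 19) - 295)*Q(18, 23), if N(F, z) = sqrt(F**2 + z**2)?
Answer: -2950 + 10*sqrt(370) ≈ -2757.6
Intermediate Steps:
Q(T, L) = 10 (Q(T, L) = 1*10 = 10)
(N(3, 19) - 295)*Q(18, 23) = (sqrt(3**2 + 19**2) - 295)*10 = (sqrt(9 + 361) - 295)*10 = (sqrt(370) - 295)*10 = (-295 + sqrt(370))*10 = -2950 + 10*sqrt(370)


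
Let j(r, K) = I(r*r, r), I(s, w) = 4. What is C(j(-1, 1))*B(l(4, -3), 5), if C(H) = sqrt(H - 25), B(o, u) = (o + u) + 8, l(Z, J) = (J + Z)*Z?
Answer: 17*I*sqrt(21) ≈ 77.904*I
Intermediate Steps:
j(r, K) = 4
l(Z, J) = Z*(J + Z)
B(o, u) = 8 + o + u
C(H) = sqrt(-25 + H)
C(j(-1, 1))*B(l(4, -3), 5) = sqrt(-25 + 4)*(8 + 4*(-3 + 4) + 5) = sqrt(-21)*(8 + 4*1 + 5) = (I*sqrt(21))*(8 + 4 + 5) = (I*sqrt(21))*17 = 17*I*sqrt(21)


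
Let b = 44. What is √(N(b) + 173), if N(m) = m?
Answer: √217 ≈ 14.731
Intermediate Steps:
√(N(b) + 173) = √(44 + 173) = √217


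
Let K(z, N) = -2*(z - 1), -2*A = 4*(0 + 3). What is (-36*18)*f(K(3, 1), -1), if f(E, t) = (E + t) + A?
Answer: 7128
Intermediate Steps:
A = -6 (A = -2*(0 + 3) = -2*3 = -½*12 = -6)
K(z, N) = 2 - 2*z (K(z, N) = -2*(-1 + z) = 2 - 2*z)
f(E, t) = -6 + E + t (f(E, t) = (E + t) - 6 = -6 + E + t)
(-36*18)*f(K(3, 1), -1) = (-36*18)*(-6 + (2 - 2*3) - 1) = -648*(-6 + (2 - 6) - 1) = -648*(-6 - 4 - 1) = -648*(-11) = 7128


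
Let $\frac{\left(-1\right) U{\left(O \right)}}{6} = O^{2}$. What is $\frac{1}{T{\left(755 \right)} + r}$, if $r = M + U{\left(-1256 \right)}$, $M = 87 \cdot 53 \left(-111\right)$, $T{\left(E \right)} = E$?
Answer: $- \frac{1}{9976282} \approx -1.0024 \cdot 10^{-7}$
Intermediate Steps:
$U{\left(O \right)} = - 6 O^{2}$
$M = -511821$ ($M = 4611 \left(-111\right) = -511821$)
$r = -9977037$ ($r = -511821 - 6 \left(-1256\right)^{2} = -511821 - 9465216 = -9977037$)
$\frac{1}{T{\left(755 \right)} + r} = \frac{1}{755 - 9977037} = \frac{1}{-9976282} = - \frac{1}{9976282}$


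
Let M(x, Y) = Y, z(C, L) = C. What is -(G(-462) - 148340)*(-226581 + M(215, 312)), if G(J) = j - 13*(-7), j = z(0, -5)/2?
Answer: -33544152981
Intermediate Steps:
j = 0 (j = 0/2 = 0*(½) = 0)
G(J) = 91 (G(J) = 0 - 13*(-7) = 0 + 91 = 91)
-(G(-462) - 148340)*(-226581 + M(215, 312)) = -(91 - 148340)*(-226581 + 312) = -(-148249)*(-226269) = -1*33544152981 = -33544152981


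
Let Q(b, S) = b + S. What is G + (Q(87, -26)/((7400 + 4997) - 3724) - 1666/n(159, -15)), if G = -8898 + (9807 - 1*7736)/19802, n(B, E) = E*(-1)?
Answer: -2578704464209/286237910 ≈ -9009.0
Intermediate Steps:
n(B, E) = -E
Q(b, S) = S + b
G = -176196125/19802 (G = -8898 + (9807 - 7736)*(1/19802) = -8898 + 2071*(1/19802) = -8898 + 2071/19802 = -176196125/19802 ≈ -8897.9)
G + (Q(87, -26)/((7400 + 4997) - 3724) - 1666/n(159, -15)) = -176196125/19802 + ((-26 + 87)/((7400 + 4997) - 3724) - 1666/((-1*(-15)))) = -176196125/19802 + (61/(12397 - 3724) - 1666/15) = -176196125/19802 + (61/8673 - 1666*1/15) = -176196125/19802 + (61*(1/8673) - 1666/15) = -176196125/19802 + (61/8673 - 1666/15) = -176196125/19802 - 1605367/14455 = -2578704464209/286237910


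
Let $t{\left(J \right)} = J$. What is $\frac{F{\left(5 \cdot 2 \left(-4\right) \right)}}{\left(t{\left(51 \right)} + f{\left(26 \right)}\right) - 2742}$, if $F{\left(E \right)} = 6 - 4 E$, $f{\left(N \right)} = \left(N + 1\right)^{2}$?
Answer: $- \frac{83}{981} \approx -0.084608$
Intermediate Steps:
$f{\left(N \right)} = \left(1 + N\right)^{2}$
$\frac{F{\left(5 \cdot 2 \left(-4\right) \right)}}{\left(t{\left(51 \right)} + f{\left(26 \right)}\right) - 2742} = \frac{6 - 4 \cdot 5 \cdot 2 \left(-4\right)}{\left(51 + \left(1 + 26\right)^{2}\right) - 2742} = \frac{6 - 4 \cdot 10 \left(-4\right)}{\left(51 + 27^{2}\right) - 2742} = \frac{6 - -160}{\left(51 + 729\right) - 2742} = \frac{6 + 160}{780 - 2742} = \frac{166}{-1962} = 166 \left(- \frac{1}{1962}\right) = - \frac{83}{981}$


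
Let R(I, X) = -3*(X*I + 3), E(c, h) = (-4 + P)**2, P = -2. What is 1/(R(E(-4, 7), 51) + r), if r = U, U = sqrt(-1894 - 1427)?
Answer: -613/3382290 - I*sqrt(41)/3382290 ≈ -0.00018124 - 1.8931e-6*I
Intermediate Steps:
E(c, h) = 36 (E(c, h) = (-4 - 2)**2 = (-6)**2 = 36)
U = 9*I*sqrt(41) (U = sqrt(-3321) = 9*I*sqrt(41) ≈ 57.628*I)
R(I, X) = -9 - 3*I*X (R(I, X) = -3*(I*X + 3) = -3*(3 + I*X) = -9 - 3*I*X)
r = 9*I*sqrt(41) ≈ 57.628*I
1/(R(E(-4, 7), 51) + r) = 1/((-9 - 3*36*51) + 9*I*sqrt(41)) = 1/((-9 - 5508) + 9*I*sqrt(41)) = 1/(-5517 + 9*I*sqrt(41))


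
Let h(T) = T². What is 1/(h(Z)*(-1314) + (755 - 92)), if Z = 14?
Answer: -1/256881 ≈ -3.8929e-6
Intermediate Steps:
1/(h(Z)*(-1314) + (755 - 92)) = 1/(14²*(-1314) + (755 - 92)) = 1/(196*(-1314) + 663) = 1/(-257544 + 663) = 1/(-256881) = -1/256881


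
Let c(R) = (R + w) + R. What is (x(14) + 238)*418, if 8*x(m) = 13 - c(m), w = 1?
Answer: 98648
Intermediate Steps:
c(R) = 1 + 2*R (c(R) = (R + 1) + R = (1 + R) + R = 1 + 2*R)
x(m) = 3/2 - m/4 (x(m) = (13 - (1 + 2*m))/8 = (13 + (-1 - 2*m))/8 = (12 - 2*m)/8 = 3/2 - m/4)
(x(14) + 238)*418 = ((3/2 - ¼*14) + 238)*418 = ((3/2 - 7/2) + 238)*418 = (-2 + 238)*418 = 236*418 = 98648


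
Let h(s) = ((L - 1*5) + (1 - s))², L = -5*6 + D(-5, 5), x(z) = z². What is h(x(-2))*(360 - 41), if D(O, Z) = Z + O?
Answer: 460636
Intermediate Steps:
D(O, Z) = O + Z
L = -30 (L = -5*6 + (-5 + 5) = -30 + 0 = -30)
h(s) = (-34 - s)² (h(s) = ((-30 - 1*5) + (1 - s))² = ((-30 - 5) + (1 - s))² = (-35 + (1 - s))² = (-34 - s)²)
h(x(-2))*(360 - 41) = (34 + (-2)²)²*(360 - 41) = (34 + 4)²*319 = 38²*319 = 1444*319 = 460636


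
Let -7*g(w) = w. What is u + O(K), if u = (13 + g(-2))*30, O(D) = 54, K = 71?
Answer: 3168/7 ≈ 452.57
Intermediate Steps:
g(w) = -w/7
u = 2790/7 (u = (13 - ⅐*(-2))*30 = (13 + 2/7)*30 = (93/7)*30 = 2790/7 ≈ 398.57)
u + O(K) = 2790/7 + 54 = 3168/7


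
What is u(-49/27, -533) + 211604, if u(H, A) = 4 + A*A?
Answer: 495697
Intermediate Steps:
u(H, A) = 4 + A²
u(-49/27, -533) + 211604 = (4 + (-533)²) + 211604 = (4 + 284089) + 211604 = 284093 + 211604 = 495697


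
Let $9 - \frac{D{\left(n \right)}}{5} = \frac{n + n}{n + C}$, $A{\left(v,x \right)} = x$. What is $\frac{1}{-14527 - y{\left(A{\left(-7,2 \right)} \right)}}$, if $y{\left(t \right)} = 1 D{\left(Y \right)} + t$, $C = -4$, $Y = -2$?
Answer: $- \frac{3}{43712} \approx -6.8631 \cdot 10^{-5}$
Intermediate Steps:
$D{\left(n \right)} = 45 - \frac{10 n}{-4 + n}$ ($D{\left(n \right)} = 45 - 5 \frac{n + n}{n - 4} = 45 - 5 \frac{2 n}{-4 + n} = 45 - \frac{10 n}{-4 + n}$)
$y{\left(t \right)} = \frac{125}{3} + t$ ($y{\left(t \right)} = 1 \frac{5 \left(-36 + 7 \left(-2\right)\right)}{-4 - 2} + t = 1 \frac{5 \left(-36 - 14\right)}{-6} + t = 1 \cdot 5 \left(- \frac{1}{6}\right) \left(-50\right) + t = 1 \cdot \frac{125}{3} + t = \frac{125}{3} + t$)
$\frac{1}{-14527 - y{\left(A{\left(-7,2 \right)} \right)}} = \frac{1}{-14527 - \left(\frac{125}{3} + 2\right)} = \frac{1}{-14527 - \frac{131}{3}} = \frac{1}{- \frac{43712}{3}} = - \frac{3}{43712}$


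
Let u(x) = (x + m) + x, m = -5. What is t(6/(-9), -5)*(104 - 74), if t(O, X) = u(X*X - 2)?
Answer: 1230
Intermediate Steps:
u(x) = -5 + 2*x (u(x) = (x - 5) + x = (-5 + x) + x = -5 + 2*x)
t(O, X) = -9 + 2*X² (t(O, X) = -5 + 2*(X*X - 2) = -5 + 2*(X² - 2) = -5 + 2*(-2 + X²) = -5 + (-4 + 2*X²) = -9 + 2*X²)
t(6/(-9), -5)*(104 - 74) = (-9 + 2*(-5)²)*(104 - 74) = (-9 + 2*25)*30 = (-9 + 50)*30 = 41*30 = 1230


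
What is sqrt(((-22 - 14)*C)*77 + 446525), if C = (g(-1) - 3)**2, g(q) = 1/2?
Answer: 20*sqrt(1073) ≈ 655.13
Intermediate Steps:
g(q) = 1/2
C = 25/4 (C = (1/2 - 3)**2 = (-5/2)**2 = 25/4 ≈ 6.2500)
sqrt(((-22 - 14)*C)*77 + 446525) = sqrt(((-22 - 14)*(25/4))*77 + 446525) = sqrt(-36*25/4*77 + 446525) = sqrt(-225*77 + 446525) = sqrt(-17325 + 446525) = sqrt(429200) = 20*sqrt(1073)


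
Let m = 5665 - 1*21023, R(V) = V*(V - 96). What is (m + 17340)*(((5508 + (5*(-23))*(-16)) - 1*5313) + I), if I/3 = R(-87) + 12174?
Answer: 171086240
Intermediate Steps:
R(V) = V*(-96 + V)
m = -15358 (m = 5665 - 21023 = -15358)
I = 84285 (I = 3*(-87*(-96 - 87) + 12174) = 3*(-87*(-183) + 12174) = 3*(15921 + 12174) = 3*28095 = 84285)
(m + 17340)*(((5508 + (5*(-23))*(-16)) - 1*5313) + I) = (-15358 + 17340)*(((5508 + (5*(-23))*(-16)) - 1*5313) + 84285) = 1982*(((5508 - 115*(-16)) - 5313) + 84285) = 1982*(((5508 + 1840) - 5313) + 84285) = 1982*((7348 - 5313) + 84285) = 1982*(2035 + 84285) = 1982*86320 = 171086240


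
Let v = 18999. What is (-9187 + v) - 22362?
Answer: -12550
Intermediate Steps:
(-9187 + v) - 22362 = (-9187 + 18999) - 22362 = 9812 - 22362 = -12550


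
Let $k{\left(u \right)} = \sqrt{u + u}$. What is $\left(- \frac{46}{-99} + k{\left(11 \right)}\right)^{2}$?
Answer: $\frac{217738}{9801} + \frac{92 \sqrt{22}}{99} \approx 26.575$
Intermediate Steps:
$k{\left(u \right)} = \sqrt{2} \sqrt{u}$ ($k{\left(u \right)} = \sqrt{2 u} = \sqrt{2} \sqrt{u}$)
$\left(- \frac{46}{-99} + k{\left(11 \right)}\right)^{2} = \left(- \frac{46}{-99} + \sqrt{2} \sqrt{11}\right)^{2} = \left(\left(-46\right) \left(- \frac{1}{99}\right) + \sqrt{22}\right)^{2} = \left(\frac{46}{99} + \sqrt{22}\right)^{2}$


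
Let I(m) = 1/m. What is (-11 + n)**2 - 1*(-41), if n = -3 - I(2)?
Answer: 1005/4 ≈ 251.25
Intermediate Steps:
n = -7/2 (n = -3 - 1/2 = -7/2 ≈ -3.5000)
(-11 + n)**2 - 1*(-41) = (-11 - 7/2)**2 - 1*(-41) = (-29/2)**2 + 41 = 841/4 + 41 = 1005/4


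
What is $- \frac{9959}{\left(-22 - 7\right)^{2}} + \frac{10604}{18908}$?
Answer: $- \frac{1546438}{137083} \approx -11.281$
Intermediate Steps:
$- \frac{9959}{\left(-22 - 7\right)^{2}} + \frac{10604}{18908} = - \frac{9959}{\left(-29\right)^{2}} + 10604 \cdot \frac{1}{18908} = - \frac{9959}{841} + \frac{2651}{4727} = - \frac{1546438}{137083}$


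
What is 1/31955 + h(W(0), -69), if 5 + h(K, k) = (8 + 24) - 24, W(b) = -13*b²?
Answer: 95866/31955 ≈ 3.0000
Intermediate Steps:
h(K, k) = 3 (h(K, k) = -5 + ((8 + 24) - 24) = -5 + (32 - 24) = -5 + 8 = 3)
1/31955 + h(W(0), -69) = 1/31955 + 3 = 95866/31955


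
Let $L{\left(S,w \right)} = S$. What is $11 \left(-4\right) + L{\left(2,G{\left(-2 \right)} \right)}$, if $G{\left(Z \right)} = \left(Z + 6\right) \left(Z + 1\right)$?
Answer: $-42$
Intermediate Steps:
$G{\left(Z \right)} = \left(1 + Z\right) \left(6 + Z\right)$ ($G{\left(Z \right)} = \left(6 + Z\right) \left(1 + Z\right) = \left(1 + Z\right) \left(6 + Z\right)$)
$11 \left(-4\right) + L{\left(2,G{\left(-2 \right)} \right)} = 11 \left(-4\right) + 2 = -44 + 2 = -42$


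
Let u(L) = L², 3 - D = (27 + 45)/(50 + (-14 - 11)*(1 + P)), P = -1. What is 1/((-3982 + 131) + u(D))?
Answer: -625/2405354 ≈ -0.00025984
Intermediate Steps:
D = 39/25 (D = 3 - (27 + 45)/(50 + (-14 - 11)*(1 - 1)) = 3 - 72/(50 - 25*0) = 3 - 72/(50 + 0) = 3 - 72/50 = 3 - 1*36/25 = 3 - 36/25 = 39/25 ≈ 1.5600)
1/((-3982 + 131) + u(D)) = 1/((-3982 + 131) + (39/25)²) = 1/(-3851 + 1521/625) = 1/(-2405354/625) = -625/2405354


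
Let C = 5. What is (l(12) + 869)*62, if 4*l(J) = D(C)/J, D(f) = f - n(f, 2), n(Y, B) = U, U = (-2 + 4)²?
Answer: 1293103/24 ≈ 53879.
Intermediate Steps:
U = 4 (U = 2² = 4)
n(Y, B) = 4
D(f) = -4 + f (D(f) = f - 1*4 = f - 4 = -4 + f)
l(J) = 1/(4*J) (l(J) = ((-4 + 5)/J)/4 = (1/J)/4 = 1/(4*J))
(l(12) + 869)*62 = ((¼)/12 + 869)*62 = ((¼)*(1/12) + 869)*62 = (1/48 + 869)*62 = (41713/48)*62 = 1293103/24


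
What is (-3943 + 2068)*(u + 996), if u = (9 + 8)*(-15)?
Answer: -1389375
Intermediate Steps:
u = -255 (u = 17*(-15) = -255)
(-3943 + 2068)*(u + 996) = (-3943 + 2068)*(-255 + 996) = -1875*741 = -1389375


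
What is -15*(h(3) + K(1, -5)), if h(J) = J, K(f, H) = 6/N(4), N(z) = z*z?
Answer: -405/8 ≈ -50.625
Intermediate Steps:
N(z) = z²
K(f, H) = 3/8 (K(f, H) = 6/(4²) = 6/16 = 6*(1/16) = 3/8)
-15*(h(3) + K(1, -5)) = -15*(3 + 3/8) = -15*27/8 = -405/8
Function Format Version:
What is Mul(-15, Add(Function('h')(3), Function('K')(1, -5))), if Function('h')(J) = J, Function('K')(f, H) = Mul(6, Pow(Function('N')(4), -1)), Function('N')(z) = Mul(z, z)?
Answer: Rational(-405, 8) ≈ -50.625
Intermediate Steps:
Function('N')(z) = Pow(z, 2)
Function('K')(f, H) = Rational(3, 8) (Function('K')(f, H) = Mul(6, Pow(Pow(4, 2), -1)) = Mul(6, Pow(16, -1)) = Mul(6, Rational(1, 16)) = Rational(3, 8))
Mul(-15, Add(Function('h')(3), Function('K')(1, -5))) = Mul(-15, Add(3, Rational(3, 8))) = Mul(-15, Rational(27, 8)) = Rational(-405, 8)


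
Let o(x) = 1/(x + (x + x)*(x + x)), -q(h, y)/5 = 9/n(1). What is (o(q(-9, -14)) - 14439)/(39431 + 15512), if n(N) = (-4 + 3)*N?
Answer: -117605654/447510735 ≈ -0.26280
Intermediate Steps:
n(N) = -N
q(h, y) = 45 (q(h, y) = -45/((-1*1)) = -45/(-1) = -45*(-1) = -5*(-9) = 45)
o(x) = 1/(x + 4*x**2) (o(x) = 1/(x + (2*x)*(2*x)) = 1/(x + 4*x**2))
(o(q(-9, -14)) - 14439)/(39431 + 15512) = (1/(45*(1 + 4*45)) - 14439)/(39431 + 15512) = (1/(45*(1 + 180)) - 14439)/54943 = ((1/45)/181 - 14439)*(1/54943) = ((1/45)*(1/181) - 14439)*(1/54943) = (1/8145 - 14439)*(1/54943) = -117605654/8145*1/54943 = -117605654/447510735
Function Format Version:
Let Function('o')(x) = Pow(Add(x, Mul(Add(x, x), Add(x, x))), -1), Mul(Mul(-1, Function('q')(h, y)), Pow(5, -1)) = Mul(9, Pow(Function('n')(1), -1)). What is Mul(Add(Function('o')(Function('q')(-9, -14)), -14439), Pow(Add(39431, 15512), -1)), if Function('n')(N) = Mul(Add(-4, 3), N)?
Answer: Rational(-117605654, 447510735) ≈ -0.26280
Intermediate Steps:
Function('n')(N) = Mul(-1, N)
Function('q')(h, y) = 45 (Function('q')(h, y) = Mul(-5, Mul(9, Pow(Mul(-1, 1), -1))) = Mul(-5, Mul(9, Pow(-1, -1))) = Mul(-5, Mul(9, -1)) = Mul(-5, -9) = 45)
Function('o')(x) = Pow(Add(x, Mul(4, Pow(x, 2))), -1) (Function('o')(x) = Pow(Add(x, Mul(Mul(2, x), Mul(2, x))), -1) = Pow(Add(x, Mul(4, Pow(x, 2))), -1))
Mul(Add(Function('o')(Function('q')(-9, -14)), -14439), Pow(Add(39431, 15512), -1)) = Mul(Add(Mul(Pow(45, -1), Pow(Add(1, Mul(4, 45)), -1)), -14439), Pow(Add(39431, 15512), -1)) = Mul(Add(Mul(Rational(1, 45), Pow(Add(1, 180), -1)), -14439), Pow(54943, -1)) = Mul(Add(Mul(Rational(1, 45), Pow(181, -1)), -14439), Rational(1, 54943)) = Mul(Add(Mul(Rational(1, 45), Rational(1, 181)), -14439), Rational(1, 54943)) = Mul(Add(Rational(1, 8145), -14439), Rational(1, 54943)) = Mul(Rational(-117605654, 8145), Rational(1, 54943)) = Rational(-117605654, 447510735)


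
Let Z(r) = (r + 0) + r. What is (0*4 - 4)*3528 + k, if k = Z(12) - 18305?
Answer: -32393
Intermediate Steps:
Z(r) = 2*r (Z(r) = r + r = 2*r)
k = -18281 (k = 2*12 - 18305 = 24 - 18305 = -18281)
(0*4 - 4)*3528 + k = (0*4 - 4)*3528 - 18281 = (0 - 4)*3528 - 18281 = -4*3528 - 18281 = -14112 - 18281 = -32393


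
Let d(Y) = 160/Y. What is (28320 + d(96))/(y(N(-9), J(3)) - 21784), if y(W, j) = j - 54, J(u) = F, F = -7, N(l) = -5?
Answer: -16993/13107 ≈ -1.2965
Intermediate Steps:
J(u) = -7
y(W, j) = -54 + j
(28320 + d(96))/(y(N(-9), J(3)) - 21784) = (28320 + 160/96)/((-54 - 7) - 21784) = (28320 + 160*(1/96))/(-61 - 21784) = (28320 + 5/3)/(-21845) = (84965/3)*(-1/21845) = -16993/13107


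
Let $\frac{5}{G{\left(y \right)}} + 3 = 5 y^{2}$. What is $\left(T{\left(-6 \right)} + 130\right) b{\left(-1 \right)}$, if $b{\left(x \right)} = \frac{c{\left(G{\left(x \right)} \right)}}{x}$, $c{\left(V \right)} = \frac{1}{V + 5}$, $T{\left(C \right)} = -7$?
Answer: $- \frac{82}{5} \approx -16.4$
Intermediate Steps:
$G{\left(y \right)} = \frac{5}{-3 + 5 y^{2}}$
$c{\left(V \right)} = \frac{1}{5 + V}$
$b{\left(x \right)} = \frac{1}{x \left(5 + \frac{5}{-3 + 5 x^{2}}\right)}$ ($b{\left(x \right)} = \frac{1}{\left(5 + \frac{5}{-3 + 5 x^{2}}\right) x} = \frac{1}{x \left(5 + \frac{5}{-3 + 5 x^{2}}\right)}$)
$\left(T{\left(-6 \right)} + 130\right) b{\left(-1 \right)} = \left(-7 + 130\right) \frac{- \frac{3}{5} + \left(-1\right)^{2}}{\left(-1\right) \left(-2 + 5 \left(-1\right)^{2}\right)} = 123 \left(- \frac{- \frac{3}{5} + 1}{-2 + 5 \cdot 1}\right) = 123 \left(\left(-1\right) \frac{1}{-2 + 5} \cdot \frac{2}{5}\right) = 123 \left(\left(-1\right) \frac{1}{3} \cdot \frac{2}{5}\right) = 123 \left(- \frac{2}{15}\right) = - \frac{82}{5}$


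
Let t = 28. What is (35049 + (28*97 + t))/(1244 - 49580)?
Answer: -37793/48336 ≈ -0.78188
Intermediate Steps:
(35049 + (28*97 + t))/(1244 - 49580) = (35049 + (28*97 + 28))/(1244 - 49580) = (35049 + (2716 + 28))/(-48336) = (35049 + 2744)*(-1/48336) = 37793*(-1/48336) = -37793/48336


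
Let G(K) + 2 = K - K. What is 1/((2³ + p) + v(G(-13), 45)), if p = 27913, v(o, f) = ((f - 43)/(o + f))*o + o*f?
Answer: 43/1196729 ≈ 3.5931e-5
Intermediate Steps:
G(K) = -2 (G(K) = -2 + (K - K) = -2 + 0 = -2)
v(o, f) = f*o + o*(-43 + f)/(f + o) (v(o, f) = ((-43 + f)/(f + o))*o + f*o = o*(-43 + f)/(f + o) + f*o = f*o + o*(-43 + f)/(f + o))
1/((2³ + p) + v(G(-13), 45)) = 1/((2³ + 27913) - 2*(-43 + 45 + 45² + 45*(-2))/(45 - 2)) = 1/((8 + 27913) - 2*(-43 + 45 + 2025 - 90)/43) = 1/(27921 - 2*1/43*1937) = 1/(27921 - 3874/43) = 1/(1196729/43) = 43/1196729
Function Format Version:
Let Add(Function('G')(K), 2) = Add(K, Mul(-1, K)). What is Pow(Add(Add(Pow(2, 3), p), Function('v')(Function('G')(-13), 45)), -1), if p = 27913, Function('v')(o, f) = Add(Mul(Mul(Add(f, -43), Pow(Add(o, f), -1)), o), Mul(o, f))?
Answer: Rational(43, 1196729) ≈ 3.5931e-5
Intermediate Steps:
Function('G')(K) = -2 (Function('G')(K) = Add(-2, Add(K, Mul(-1, K))) = Add(-2, 0) = -2)
Function('v')(o, f) = Add(Mul(f, o), Mul(o, Pow(Add(f, o), -1), Add(-43, f))) (Function('v')(o, f) = Add(Mul(Mul(Add(-43, f), Pow(Add(f, o), -1)), o), Mul(f, o)) = Add(Mul(Mul(Pow(Add(f, o), -1), Add(-43, f)), o), Mul(f, o)) = Add(Mul(o, Pow(Add(f, o), -1), Add(-43, f)), Mul(f, o)) = Add(Mul(f, o), Mul(o, Pow(Add(f, o), -1), Add(-43, f))))
Pow(Add(Add(Pow(2, 3), p), Function('v')(Function('G')(-13), 45)), -1) = Pow(Add(Add(Pow(2, 3), 27913), Mul(-2, Pow(Add(45, -2), -1), Add(-43, 45, Pow(45, 2), Mul(45, -2)))), -1) = Pow(Add(Add(8, 27913), Mul(-2, Pow(43, -1), Add(-43, 45, 2025, -90))), -1) = Pow(Add(27921, Mul(-2, Rational(1, 43), 1937)), -1) = Pow(Add(27921, Rational(-3874, 43)), -1) = Pow(Rational(1196729, 43), -1) = Rational(43, 1196729)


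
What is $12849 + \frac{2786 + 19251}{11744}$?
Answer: $\frac{150920693}{11744} \approx 12851.0$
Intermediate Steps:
$12849 + \frac{2786 + 19251}{11744} = 12849 + 22037 \cdot \frac{1}{11744} = 12849 + \frac{22037}{11744} = \frac{150920693}{11744}$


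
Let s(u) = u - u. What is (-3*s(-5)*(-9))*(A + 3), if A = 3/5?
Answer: 0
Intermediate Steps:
s(u) = 0
A = ⅗ (A = 3*(⅕) = ⅗ ≈ 0.60000)
(-3*s(-5)*(-9))*(A + 3) = (-3*0*(-9))*(⅗ + 3) = (0*(-9))*(18/5) = 0*(18/5) = 0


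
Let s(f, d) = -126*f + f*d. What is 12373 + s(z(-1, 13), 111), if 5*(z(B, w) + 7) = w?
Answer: 12439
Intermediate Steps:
z(B, w) = -7 + w/5
s(f, d) = -126*f + d*f
12373 + s(z(-1, 13), 111) = 12373 + (-7 + (⅕)*13)*(-126 + 111) = 12373 + (-7 + 13/5)*(-15) = 12373 - 22/5*(-15) = 12373 + 66 = 12439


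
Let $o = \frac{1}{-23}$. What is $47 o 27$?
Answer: $- \frac{1269}{23} \approx -55.174$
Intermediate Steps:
$o = - \frac{1}{23} \approx -0.043478$
$47 o 27 = 47 \left(- \frac{1}{23}\right) 27 = \left(- \frac{47}{23}\right) 27 = - \frac{1269}{23}$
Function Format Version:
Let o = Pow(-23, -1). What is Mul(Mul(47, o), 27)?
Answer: Rational(-1269, 23) ≈ -55.174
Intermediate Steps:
o = Rational(-1, 23) ≈ -0.043478
Mul(Mul(47, o), 27) = Mul(Mul(47, Rational(-1, 23)), 27) = Mul(Rational(-47, 23), 27) = Rational(-1269, 23)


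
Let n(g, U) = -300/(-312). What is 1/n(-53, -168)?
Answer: 26/25 ≈ 1.0400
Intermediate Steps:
n(g, U) = 25/26 (n(g, U) = -300*(-1/312) = 25/26)
1/n(-53, -168) = 1/(25/26) = 26/25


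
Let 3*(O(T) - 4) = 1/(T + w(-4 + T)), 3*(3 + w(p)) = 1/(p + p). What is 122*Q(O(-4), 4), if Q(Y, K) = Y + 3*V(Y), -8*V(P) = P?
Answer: 101565/337 ≈ 301.38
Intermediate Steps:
V(P) = -P/8
w(p) = -3 + 1/(6*p) (w(p) = -3 + 1/(3*(p + p)) = -3 + 1/(3*((2*p))) = -3 + (1/(2*p))/3 = -3 + 1/(6*p))
O(T) = 4 + 1/(3*(-3 + T + 1/(6*(-4 + T)))) (O(T) = 4 + 1/(3*(T + (-3 + 1/(6*(-4 + T))))) = 4 + 1/(3*(-3 + T + 1/(6*(-4 + T)))))
Q(Y, K) = 5*Y/8 (Q(Y, K) = Y + 3*(-Y/8) = Y - 3*Y/8 = 5*Y/8)
122*Q(O(-4), 4) = 122*(5*(2*(142 - 83*(-4) + 12*(-4)²)/(73 - 42*(-4) + 6*(-4)²))/8) = 122*(5*(2*(142 + 332 + 12*16)/(73 + 168 + 6*16))/8) = 122*(5*(2*(142 + 332 + 192)/(73 + 168 + 96))/8) = 122*(5*(2*666/337)/8) = 122*(5*(2*(1/337)*666)/8) = 122*((5/8)*(1332/337)) = 122*(1665/674) = 101565/337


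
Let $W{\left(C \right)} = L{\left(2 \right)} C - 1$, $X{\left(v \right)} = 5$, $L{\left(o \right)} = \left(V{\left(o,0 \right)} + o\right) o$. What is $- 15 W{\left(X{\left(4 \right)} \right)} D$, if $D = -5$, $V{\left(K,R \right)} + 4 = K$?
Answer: $-75$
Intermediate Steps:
$V{\left(K,R \right)} = -4 + K$
$L{\left(o \right)} = o \left(-4 + 2 o\right)$ ($L{\left(o \right)} = \left(\left(-4 + o\right) + o\right) o = \left(-4 + 2 o\right) o = o \left(-4 + 2 o\right)$)
$W{\left(C \right)} = -1$ ($W{\left(C \right)} = 2 \cdot 2 \left(-2 + 2\right) C - 1 = 2 \cdot 2 \cdot 0 C - 1 = 0 C - 1 = 0 - 1 = -1$)
$- 15 W{\left(X{\left(4 \right)} \right)} D = \left(-15\right) \left(-1\right) \left(-5\right) = 15 \left(-5\right) = -75$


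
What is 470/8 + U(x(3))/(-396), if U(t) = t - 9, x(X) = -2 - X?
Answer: 23279/396 ≈ 58.785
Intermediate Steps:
U(t) = -9 + t
470/8 + U(x(3))/(-396) = 470/8 + (-9 + (-2 - 1*3))/(-396) = 470*(⅛) + (-9 + (-2 - 3))*(-1/396) = 235/4 + (-9 - 5)*(-1/396) = 235/4 - 14*(-1/396) = 235/4 + 7/198 = 23279/396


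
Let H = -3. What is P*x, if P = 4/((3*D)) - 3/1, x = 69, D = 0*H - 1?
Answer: -299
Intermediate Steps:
D = -1 (D = 0*(-3) - 1 = 0 - 1 = -1)
P = -13/3 (P = 4/((3*(-1))) - 3/1 = 4/(-3) - 3*1 = 4*(-⅓) - 3 = -4/3 - 3 = -13/3 ≈ -4.3333)
P*x = -13/3*69 = -299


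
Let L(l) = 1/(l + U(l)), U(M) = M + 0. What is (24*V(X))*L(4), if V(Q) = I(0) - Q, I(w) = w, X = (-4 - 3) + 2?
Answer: 15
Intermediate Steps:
X = -5 (X = -7 + 2 = -5)
U(M) = M
L(l) = 1/(2*l) (L(l) = 1/(l + l) = 1/(2*l))
V(Q) = -Q (V(Q) = 0 - Q = -Q)
(24*V(X))*L(4) = (24*(-1*(-5)))*((½)/4) = (24*5)*((½)*(¼)) = 120*(⅛) = 15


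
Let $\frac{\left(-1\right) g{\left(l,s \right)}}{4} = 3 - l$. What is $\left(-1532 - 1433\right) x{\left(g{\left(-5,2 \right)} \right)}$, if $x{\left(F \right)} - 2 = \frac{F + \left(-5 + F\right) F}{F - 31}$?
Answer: $\frac{338010}{7} \approx 48287.0$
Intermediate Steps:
$g{\left(l,s \right)} = -12 + 4 l$ ($g{\left(l,s \right)} = - 4 \left(3 - l\right) = -12 + 4 l$)
$x{\left(F \right)} = 2 + \frac{F + F \left(-5 + F\right)}{-31 + F}$ ($x{\left(F \right)} = 2 + \frac{F + \left(-5 + F\right) F}{F - 31} = 2 + \frac{F + F \left(-5 + F\right)}{-31 + F}$)
$\left(-1532 - 1433\right) x{\left(g{\left(-5,2 \right)} \right)} = \left(-1532 - 1433\right) \frac{-62 + \left(-12 + 4 \left(-5\right)\right)^{2} - 2 \left(-12 + 4 \left(-5\right)\right)}{-31 + \left(-12 + 4 \left(-5\right)\right)} = - 2965 \frac{-62 + \left(-12 - 20\right)^{2} - 2 \left(-12 - 20\right)}{-31 - 32} = - 2965 \frac{-62 + \left(-32\right)^{2} - -64}{-31 - 32} = - 2965 \frac{-62 + 1024 + 64}{-63} = - 2965 \left(\left(- \frac{1}{63}\right) 1026\right) = \left(-2965\right) \left(- \frac{114}{7}\right) = \frac{338010}{7}$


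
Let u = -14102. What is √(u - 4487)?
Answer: I*√18589 ≈ 136.34*I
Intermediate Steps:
√(u - 4487) = √(-14102 - 4487) = √(-18589) = I*√18589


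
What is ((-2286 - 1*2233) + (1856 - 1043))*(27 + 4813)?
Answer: -17937040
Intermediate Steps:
((-2286 - 1*2233) + (1856 - 1043))*(27 + 4813) = ((-2286 - 2233) + 813)*4840 = (-4519 + 813)*4840 = -3706*4840 = -17937040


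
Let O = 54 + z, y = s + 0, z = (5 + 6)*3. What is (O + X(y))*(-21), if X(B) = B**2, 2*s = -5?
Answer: -7833/4 ≈ -1958.3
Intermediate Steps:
s = -5/2 (s = (1/2)*(-5) = -5/2 ≈ -2.5000)
z = 33 (z = 11*3 = 33)
y = -5/2 (y = -5/2 + 0 = -5/2 ≈ -2.5000)
O = 87 (O = 54 + 33 = 87)
(O + X(y))*(-21) = (87 + (-5/2)**2)*(-21) = (87 + 25/4)*(-21) = (373/4)*(-21) = -7833/4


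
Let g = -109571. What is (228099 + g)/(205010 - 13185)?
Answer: 118528/191825 ≈ 0.61790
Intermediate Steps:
(228099 + g)/(205010 - 13185) = (228099 - 109571)/(205010 - 13185) = 118528/191825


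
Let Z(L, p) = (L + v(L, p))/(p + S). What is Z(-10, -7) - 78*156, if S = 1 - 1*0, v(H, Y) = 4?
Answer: -12167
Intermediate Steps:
S = 1 (S = 1 + 0 = 1)
Z(L, p) = (4 + L)/(1 + p) (Z(L, p) = (L + 4)/(p + 1) = (4 + L)/(1 + p))
Z(-10, -7) - 78*156 = (4 - 10)/(1 - 7) - 78*156 = -6/(-6) - 12168 = -1/6*(-6) - 12168 = 1 - 12168 = -12167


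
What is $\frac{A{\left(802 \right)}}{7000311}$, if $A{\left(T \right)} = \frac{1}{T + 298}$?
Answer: $\frac{1}{7700342100} \approx 1.2986 \cdot 10^{-10}$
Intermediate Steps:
$A{\left(T \right)} = \frac{1}{298 + T}$
$\frac{A{\left(802 \right)}}{7000311} = \frac{1}{\left(298 + 802\right) 7000311} = \frac{1}{1100} \cdot \frac{1}{7000311} = \frac{1}{7700342100}$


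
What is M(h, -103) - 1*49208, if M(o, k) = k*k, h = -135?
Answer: -38599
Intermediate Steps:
M(o, k) = k²
M(h, -103) - 1*49208 = (-103)² - 1*49208 = 10609 - 49208 = -38599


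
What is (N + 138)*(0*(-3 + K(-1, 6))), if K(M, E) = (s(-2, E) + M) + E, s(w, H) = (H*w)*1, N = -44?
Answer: 0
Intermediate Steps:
s(w, H) = H*w
K(M, E) = M - E (K(M, E) = (E*(-2) + M) + E = (-2*E + M) + E = (M - 2*E) + E = M - E)
(N + 138)*(0*(-3 + K(-1, 6))) = (-44 + 138)*(0*(-3 + (-1 - 1*6))) = 94*(0*(-3 + (-1 - 6))) = 94*(0*(-3 - 7)) = 94*(0*(-10)) = 94*0 = 0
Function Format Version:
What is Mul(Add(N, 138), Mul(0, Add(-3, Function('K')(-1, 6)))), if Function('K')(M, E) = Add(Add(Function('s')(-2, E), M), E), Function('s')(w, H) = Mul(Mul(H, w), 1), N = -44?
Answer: 0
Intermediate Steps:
Function('s')(w, H) = Mul(H, w)
Function('K')(M, E) = Add(M, Mul(-1, E)) (Function('K')(M, E) = Add(Add(Mul(E, -2), M), E) = Add(Add(Mul(-2, E), M), E) = Add(Add(M, Mul(-2, E)), E) = Add(M, Mul(-1, E)))
Mul(Add(N, 138), Mul(0, Add(-3, Function('K')(-1, 6)))) = Mul(Add(-44, 138), Mul(0, Add(-3, Add(-1, Mul(-1, 6))))) = Mul(94, Mul(0, Add(-3, Add(-1, -6)))) = Mul(94, Mul(0, Add(-3, -7))) = Mul(94, Mul(0, -10)) = Mul(94, 0) = 0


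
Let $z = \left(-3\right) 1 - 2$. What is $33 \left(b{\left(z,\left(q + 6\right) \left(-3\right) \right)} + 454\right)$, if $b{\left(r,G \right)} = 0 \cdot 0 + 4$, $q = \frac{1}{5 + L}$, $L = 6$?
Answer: $15114$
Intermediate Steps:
$q = \frac{1}{11}$ ($q = \frac{1}{5 + 6} = \frac{1}{11} \approx 0.090909$)
$z = -5$ ($z = -3 - 2 = -5$)
$b{\left(r,G \right)} = 4$ ($b{\left(r,G \right)} = 0 + 4 = 4$)
$33 \left(b{\left(z,\left(q + 6\right) \left(-3\right) \right)} + 454\right) = 33 \left(4 + 454\right) = 33 \cdot 458 = 15114$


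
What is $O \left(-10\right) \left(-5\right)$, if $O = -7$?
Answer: $-350$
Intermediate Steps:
$O \left(-10\right) \left(-5\right) = \left(-7\right) \left(-10\right) \left(-5\right) = 70 \left(-5\right) = -350$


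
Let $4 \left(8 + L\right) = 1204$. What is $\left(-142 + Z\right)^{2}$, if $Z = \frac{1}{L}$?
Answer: $\frac{1730976025}{85849} \approx 20163.0$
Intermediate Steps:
$L = 293$ ($L = -8 + \frac{1}{4} \cdot 1204 = -8 + 301 = 293$)
$Z = \frac{1}{293} \approx 0.003413$
$\left(-142 + Z\right)^{2} = \left(-142 + \frac{1}{293}\right)^{2} = \left(- \frac{41605}{293}\right)^{2} = \frac{1730976025}{85849}$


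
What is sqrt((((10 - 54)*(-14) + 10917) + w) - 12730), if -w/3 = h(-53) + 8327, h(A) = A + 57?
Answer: 3*I*sqrt(2910) ≈ 161.83*I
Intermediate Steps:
h(A) = 57 + A
w = -24993 (w = -3*((57 - 53) + 8327) = -3*(4 + 8327) = -3*8331 = -24993)
sqrt((((10 - 54)*(-14) + 10917) + w) - 12730) = sqrt((((10 - 54)*(-14) + 10917) - 24993) - 12730) = sqrt(((-44*(-14) + 10917) - 24993) - 12730) = sqrt(((616 + 10917) - 24993) - 12730) = sqrt((11533 - 24993) - 12730) = sqrt(-13460 - 12730) = sqrt(-26190) = 3*I*sqrt(2910)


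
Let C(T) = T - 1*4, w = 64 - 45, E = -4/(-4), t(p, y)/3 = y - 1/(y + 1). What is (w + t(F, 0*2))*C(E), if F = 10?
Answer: -48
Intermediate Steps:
t(p, y) = -3/(1 + y) + 3*y (t(p, y) = 3*(y - 1/(y + 1)) = 3*(y - 1/(1 + y)) = -3/(1 + y) + 3*y)
E = 1 (E = -4*(-1/4) = 1)
w = 19
C(T) = -4 + T (C(T) = T - 4 = -4 + T)
(w + t(F, 0*2))*C(E) = (19 + 3*(-1 + 0*2 + (0*2)**2)/(1 + 0*2))*(-4 + 1) = (19 + 3*(-1 + 0 + 0**2)/(1 + 0))*(-3) = (19 + 3*(-1 + 0 + 0)/1)*(-3) = (19 + 3*1*(-1))*(-3) = (19 - 3)*(-3) = 16*(-3) = -48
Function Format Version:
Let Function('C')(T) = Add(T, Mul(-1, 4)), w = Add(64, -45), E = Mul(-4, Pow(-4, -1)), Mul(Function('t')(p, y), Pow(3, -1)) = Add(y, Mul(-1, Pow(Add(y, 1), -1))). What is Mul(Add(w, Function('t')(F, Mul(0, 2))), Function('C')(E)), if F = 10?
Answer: -48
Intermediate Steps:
Function('t')(p, y) = Add(Mul(-3, Pow(Add(1, y), -1)), Mul(3, y)) (Function('t')(p, y) = Mul(3, Add(y, Mul(-1, Pow(Add(y, 1), -1)))) = Mul(3, Add(y, Mul(-1, Pow(Add(1, y), -1)))) = Add(Mul(-3, Pow(Add(1, y), -1)), Mul(3, y)))
E = 1 (E = Mul(-4, Rational(-1, 4)) = 1)
w = 19
Function('C')(T) = Add(-4, T) (Function('C')(T) = Add(T, -4) = Add(-4, T))
Mul(Add(w, Function('t')(F, Mul(0, 2))), Function('C')(E)) = Mul(Add(19, Mul(3, Pow(Add(1, Mul(0, 2)), -1), Add(-1, Mul(0, 2), Pow(Mul(0, 2), 2)))), Add(-4, 1)) = Mul(Add(19, Mul(3, Pow(Add(1, 0), -1), Add(-1, 0, Pow(0, 2)))), -3) = Mul(Add(19, Mul(3, Pow(1, -1), Add(-1, 0, 0))), -3) = Mul(Add(19, Mul(3, 1, -1)), -3) = Mul(Add(19, -3), -3) = Mul(16, -3) = -48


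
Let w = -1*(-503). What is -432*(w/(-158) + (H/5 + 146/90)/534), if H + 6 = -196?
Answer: 9890240/7031 ≈ 1406.7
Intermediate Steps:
w = 503
H = -202 (H = -6 - 196 = -202)
-432*(w/(-158) + (H/5 + 146/90)/534) = -432*(503/(-158) + (-202/5 + 146/90)/534) = -432*(503*(-1/158) + (-202*⅕ + 146*(1/90))*(1/534)) = -432*(-503/158 + (-202/5 + 73/45)*(1/534)) = -432*(-503/158 - 349/9*1/534) = -432*(-503/158 - 349/4806) = -432*(-618140/189837) = 9890240/7031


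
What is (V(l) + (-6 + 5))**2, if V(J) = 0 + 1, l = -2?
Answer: 0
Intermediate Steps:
V(J) = 1
(V(l) + (-6 + 5))**2 = (1 + (-6 + 5))**2 = (1 - 1)**2 = 0**2 = 0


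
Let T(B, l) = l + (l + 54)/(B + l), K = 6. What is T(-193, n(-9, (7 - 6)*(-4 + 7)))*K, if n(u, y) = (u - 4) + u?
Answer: -28572/215 ≈ -132.89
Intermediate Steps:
n(u, y) = -4 + 2*u (n(u, y) = (-4 + u) + u = -4 + 2*u)
T(B, l) = l + (54 + l)/(B + l)
T(-193, n(-9, (7 - 6)*(-4 + 7)))*K = ((54 + (-4 + 2*(-9)) + (-4 + 2*(-9))² - 193*(-4 + 2*(-9)))/(-193 + (-4 + 2*(-9))))*6 = ((54 + (-4 - 18) + (-4 - 18)² - 193*(-4 - 18))/(-193 + (-4 - 18)))*6 = ((54 - 22 + (-22)² - 193*(-22))/(-193 - 22))*6 = ((54 - 22 + 484 + 4246)/(-215))*6 = -1/215*4762*6 = -4762/215*6 = -28572/215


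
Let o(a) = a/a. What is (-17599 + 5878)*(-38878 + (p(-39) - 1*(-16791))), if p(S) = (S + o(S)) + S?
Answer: 259784244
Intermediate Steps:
o(a) = 1
p(S) = 1 + 2*S (p(S) = (S + 1) + S = (1 + S) + S = 1 + 2*S)
(-17599 + 5878)*(-38878 + (p(-39) - 1*(-16791))) = (-17599 + 5878)*(-38878 + ((1 + 2*(-39)) - 1*(-16791))) = -11721*(-38878 + ((1 - 78) + 16791)) = -11721*(-38878 + (-77 + 16791)) = -11721*(-38878 + 16714) = -11721*(-22164) = 259784244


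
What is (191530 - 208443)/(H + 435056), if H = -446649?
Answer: 16913/11593 ≈ 1.4589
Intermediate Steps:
(191530 - 208443)/(H + 435056) = (191530 - 208443)/(-446649 + 435056) = -16913/(-11593) = -16913*(-1/11593) = 16913/11593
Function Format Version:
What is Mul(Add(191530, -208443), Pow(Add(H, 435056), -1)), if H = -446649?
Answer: Rational(16913, 11593) ≈ 1.4589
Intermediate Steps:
Mul(Add(191530, -208443), Pow(Add(H, 435056), -1)) = Mul(Add(191530, -208443), Pow(Add(-446649, 435056), -1)) = Mul(-16913, Pow(-11593, -1)) = Mul(-16913, Rational(-1, 11593)) = Rational(16913, 11593)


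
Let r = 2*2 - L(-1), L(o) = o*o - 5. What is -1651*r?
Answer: -13208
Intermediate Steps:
L(o) = -5 + o² (L(o) = o² - 5 = -5 + o²)
r = 8 (r = 2*2 - (-5 + (-1)²) = 4 - (-5 + 1) = 4 - 1*(-4) = 4 + 4 = 8)
-1651*r = -1651*8 = -13208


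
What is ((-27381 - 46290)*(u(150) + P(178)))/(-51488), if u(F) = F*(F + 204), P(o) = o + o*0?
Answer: 1962521769/25744 ≈ 76232.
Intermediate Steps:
P(o) = o (P(o) = o + 0 = o)
u(F) = F*(204 + F)
((-27381 - 46290)*(u(150) + P(178)))/(-51488) = ((-27381 - 46290)*(150*(204 + 150) + 178))/(-51488) = -73671*(150*354 + 178)*(-1/51488) = -73671*(53100 + 178)*(-1/51488) = -73671*53278*(-1/51488) = -3925043538*(-1/51488) = 1962521769/25744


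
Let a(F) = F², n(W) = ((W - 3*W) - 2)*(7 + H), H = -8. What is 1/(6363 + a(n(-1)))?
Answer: 1/6363 ≈ 0.00015716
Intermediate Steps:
n(W) = 2 + 2*W (n(W) = ((W - 3*W) - 2)*(7 - 8) = (-2*W - 2)*(-1) = (-2 - 2*W)*(-1) = 2 + 2*W)
1/(6363 + a(n(-1))) = 1/(6363 + (2 + 2*(-1))²) = 1/(6363 + (2 - 2)²) = 1/(6363 + 0²) = 1/(6363 + 0) = 1/6363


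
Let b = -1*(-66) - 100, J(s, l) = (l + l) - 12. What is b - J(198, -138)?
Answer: 254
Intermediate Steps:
J(s, l) = -12 + 2*l (J(s, l) = 2*l - 12 = -12 + 2*l)
b = -34 (b = 66 - 100 = -34)
b - J(198, -138) = -34 - (-12 + 2*(-138)) = -34 - (-12 - 276) = -34 - 1*(-288) = -34 + 288 = 254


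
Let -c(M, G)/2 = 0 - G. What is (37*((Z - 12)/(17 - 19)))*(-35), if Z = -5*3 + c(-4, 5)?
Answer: -22015/2 ≈ -11008.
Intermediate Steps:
c(M, G) = 2*G (c(M, G) = -2*(0 - G) = -(-2)*G = 2*G)
Z = -5 (Z = -5*3 + 2*5 = -15 + 10 = -5)
(37*((Z - 12)/(17 - 19)))*(-35) = (37*((-5 - 12)/(17 - 19)))*(-35) = (37*(-17/(-2)))*(-35) = (37*(-17*(-½)))*(-35) = (37*(17/2))*(-35) = (629/2)*(-35) = -22015/2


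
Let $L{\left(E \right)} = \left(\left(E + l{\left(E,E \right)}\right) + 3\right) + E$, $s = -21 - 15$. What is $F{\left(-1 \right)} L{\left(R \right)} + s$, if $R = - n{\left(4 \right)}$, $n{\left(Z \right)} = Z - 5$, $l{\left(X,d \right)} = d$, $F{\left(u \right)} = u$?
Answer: $-42$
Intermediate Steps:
$s = -36$
$n{\left(Z \right)} = -5 + Z$ ($n{\left(Z \right)} = Z - 5 = -5 + Z$)
$R = 1$ ($R = - (-5 + 4) = \left(-1\right) \left(-1\right) = 1$)
$L{\left(E \right)} = 3 + 3 E$ ($L{\left(E \right)} = \left(\left(E + E\right) + 3\right) + E = \left(2 E + 3\right) + E = \left(3 + 2 E\right) + E = 3 + 3 E$)
$F{\left(-1 \right)} L{\left(R \right)} + s = - (3 + 3 \cdot 1) - 36 = - (3 + 3) - 36 = \left(-1\right) 6 - 36 = -6 - 36 = -42$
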